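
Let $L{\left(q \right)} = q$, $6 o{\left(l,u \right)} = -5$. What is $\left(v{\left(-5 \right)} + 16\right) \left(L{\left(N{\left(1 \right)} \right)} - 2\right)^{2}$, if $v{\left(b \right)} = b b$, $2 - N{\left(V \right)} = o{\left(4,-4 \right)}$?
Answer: $\frac{1025}{36} \approx 28.472$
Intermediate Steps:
$o{\left(l,u \right)} = - \frac{5}{6}$ ($o{\left(l,u \right)} = \frac{1}{6} \left(-5\right) = - \frac{5}{6}$)
$N{\left(V \right)} = \frac{17}{6}$ ($N{\left(V \right)} = 2 - - \frac{5}{6} = 2 + \frac{5}{6} = \frac{17}{6}$)
$v{\left(b \right)} = b^{2}$
$\left(v{\left(-5 \right)} + 16\right) \left(L{\left(N{\left(1 \right)} \right)} - 2\right)^{2} = \left(\left(-5\right)^{2} + 16\right) \left(\frac{17}{6} - 2\right)^{2} = \left(25 + 16\right) \left(\frac{5}{6}\right)^{2} = 41 \cdot \frac{25}{36} = \frac{1025}{36}$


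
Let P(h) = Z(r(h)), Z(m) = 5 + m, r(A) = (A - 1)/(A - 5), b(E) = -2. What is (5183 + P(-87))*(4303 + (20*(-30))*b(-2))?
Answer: 656761038/23 ≈ 2.8555e+7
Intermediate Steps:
r(A) = (-1 + A)/(-5 + A)
P(h) = 5 + (-1 + h)/(-5 + h)
(5183 + P(-87))*(4303 + (20*(-30))*b(-2)) = (5183 + 2*(-13 + 3*(-87))/(-5 - 87))*(4303 + (20*(-30))*(-2)) = (5183 + 2*(-13 - 261)/(-92))*(4303 - 600*(-2)) = (5183 + 2*(-1/92)*(-274))*(4303 + 1200) = (5183 + 137/23)*5503 = (119346/23)*5503 = 656761038/23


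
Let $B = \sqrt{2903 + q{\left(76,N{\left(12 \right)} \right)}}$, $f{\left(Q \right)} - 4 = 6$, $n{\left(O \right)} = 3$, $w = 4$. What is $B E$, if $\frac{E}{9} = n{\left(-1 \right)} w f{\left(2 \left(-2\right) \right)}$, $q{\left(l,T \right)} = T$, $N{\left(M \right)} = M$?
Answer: $1080 \sqrt{2915} \approx 58310.0$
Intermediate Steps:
$f{\left(Q \right)} = 10$ ($f{\left(Q \right)} = 4 + 6 = 10$)
$E = 1080$ ($E = 9 \cdot 3 \cdot 4 \cdot 10 = 9 \cdot 12 \cdot 10 = 9 \cdot 120 = 1080$)
$B = \sqrt{2915}$ ($B = \sqrt{2903 + 12} = \sqrt{2915} \approx 53.991$)
$B E = \sqrt{2915} \cdot 1080 = 1080 \sqrt{2915}$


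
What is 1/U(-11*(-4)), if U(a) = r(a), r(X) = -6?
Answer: -⅙ ≈ -0.16667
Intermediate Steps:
U(a) = -6
1/U(-11*(-4)) = 1/(-6) = -⅙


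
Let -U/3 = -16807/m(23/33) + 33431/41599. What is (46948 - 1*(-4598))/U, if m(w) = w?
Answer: 8219671207/11535663028 ≈ 0.71254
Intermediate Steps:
U = 69213978168/956777 (U = -3*(-16807/(23/33) + 33431/41599) = -3*(-16807/(23*(1/33)) + 33431*(1/41599)) = -3*(-16807/23/33 + 33431/41599) = -3*(-16807*33/23 + 33431/41599) = -3*(-554631/23 + 33431/41599) = -3*(-23071326056/956777) = 69213978168/956777 ≈ 72341.)
(46948 - 1*(-4598))/U = (46948 - 1*(-4598))/(69213978168/956777) = (46948 + 4598)*(956777/69213978168) = 51546*(956777/69213978168) = 8219671207/11535663028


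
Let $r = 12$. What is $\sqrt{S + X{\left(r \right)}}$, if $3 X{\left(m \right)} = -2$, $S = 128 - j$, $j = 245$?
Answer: $\frac{i \sqrt{1059}}{3} \approx 10.847 i$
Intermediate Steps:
$S = -117$ ($S = 128 - 245 = -117$)
$X{\left(m \right)} = - \frac{2}{3}$ ($X{\left(m \right)} = \frac{1}{3} \left(-2\right) = - \frac{2}{3}$)
$\sqrt{S + X{\left(r \right)}} = \sqrt{-117 - \frac{2}{3}} = \sqrt{- \frac{353}{3}} = \frac{i \sqrt{1059}}{3}$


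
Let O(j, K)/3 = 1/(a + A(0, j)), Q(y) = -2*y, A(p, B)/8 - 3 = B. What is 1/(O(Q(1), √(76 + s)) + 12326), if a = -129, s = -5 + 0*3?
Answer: 121/1491443 ≈ 8.1129e-5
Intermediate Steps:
s = -5 (s = -5 + 0 = -5)
A(p, B) = 24 + 8*B
O(j, K) = 3/(-105 + 8*j) (O(j, K) = 3/(-129 + (24 + 8*j)) = 3/(-105 + 8*j))
1/(O(Q(1), √(76 + s)) + 12326) = 1/(3/(-105 + 8*(-2*1)) + 12326) = 1/(3/(-105 + 8*(-2)) + 12326) = 1/(3/(-105 - 16) + 12326) = 1/(3/(-121) + 12326) = 1/(3*(-1/121) + 12326) = 1/(-3/121 + 12326) = 1/(1491443/121) = 121/1491443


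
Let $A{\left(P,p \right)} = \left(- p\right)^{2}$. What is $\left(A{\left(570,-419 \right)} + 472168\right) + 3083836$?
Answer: $3731565$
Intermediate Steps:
$A{\left(P,p \right)} = p^{2}$
$\left(A{\left(570,-419 \right)} + 472168\right) + 3083836 = \left(\left(-419\right)^{2} + 472168\right) + 3083836 = \left(175561 + 472168\right) + 3083836 = 647729 + 3083836 = 3731565$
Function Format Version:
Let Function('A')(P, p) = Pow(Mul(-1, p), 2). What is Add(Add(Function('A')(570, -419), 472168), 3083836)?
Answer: 3731565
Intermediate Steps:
Function('A')(P, p) = Pow(p, 2)
Add(Add(Function('A')(570, -419), 472168), 3083836) = Add(Add(Pow(-419, 2), 472168), 3083836) = Add(Add(175561, 472168), 3083836) = Add(647729, 3083836) = 3731565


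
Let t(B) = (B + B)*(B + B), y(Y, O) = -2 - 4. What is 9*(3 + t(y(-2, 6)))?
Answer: 1323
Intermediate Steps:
y(Y, O) = -6
t(B) = 4*B² (t(B) = (2*B)*(2*B) = 4*B²)
9*(3 + t(y(-2, 6))) = 9*(3 + 4*(-6)²) = 9*(3 + 4*36) = 9*(3 + 144) = 9*147 = 1323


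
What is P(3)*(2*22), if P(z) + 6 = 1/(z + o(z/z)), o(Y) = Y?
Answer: -253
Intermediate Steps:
P(z) = -6 + 1/(1 + z) (P(z) = -6 + 1/(z + z/z) = -6 + 1/(z + 1) = -6 + 1/(1 + z))
P(3)*(2*22) = ((-5 - 6*3)/(1 + 3))*(2*22) = ((-5 - 18)/4)*44 = ((1/4)*(-23))*44 = -23/4*44 = -253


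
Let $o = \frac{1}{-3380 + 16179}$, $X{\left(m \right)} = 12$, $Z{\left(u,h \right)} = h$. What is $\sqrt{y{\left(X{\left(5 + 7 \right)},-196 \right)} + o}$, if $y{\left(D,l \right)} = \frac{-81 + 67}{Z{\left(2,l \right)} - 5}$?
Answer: $\frac{\sqrt{461490816813}}{2572599} \approx 0.26406$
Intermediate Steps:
$y{\left(D,l \right)} = - \frac{14}{-5 + l}$ ($y{\left(D,l \right)} = \frac{-81 + 67}{l - 5} = - \frac{14}{-5 + l}$)
$o = \frac{1}{12799} \approx 7.8131 \cdot 10^{-5}$
$\sqrt{y{\left(X{\left(5 + 7 \right)},-196 \right)} + o} = \sqrt{- \frac{14}{-5 - 196} + \frac{1}{12799}} = \sqrt{- \frac{14}{-201} + \frac{1}{12799}} = \sqrt{\left(-14\right) \left(- \frac{1}{201}\right) + \frac{1}{12799}} = \sqrt{\frac{14}{201} + \frac{1}{12799}} = \sqrt{\frac{179387}{2572599}} = \frac{\sqrt{461490816813}}{2572599}$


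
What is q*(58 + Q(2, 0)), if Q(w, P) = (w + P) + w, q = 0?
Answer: 0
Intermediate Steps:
Q(w, P) = P + 2*w (Q(w, P) = (P + w) + w = P + 2*w)
q*(58 + Q(2, 0)) = 0*(58 + (0 + 2*2)) = 0*(58 + (0 + 4)) = 0*(58 + 4) = 0*62 = 0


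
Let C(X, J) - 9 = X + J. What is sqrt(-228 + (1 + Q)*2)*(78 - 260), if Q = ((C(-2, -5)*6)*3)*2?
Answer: -182*I*sqrt(82) ≈ -1648.1*I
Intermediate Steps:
C(X, J) = 9 + J + X (C(X, J) = 9 + (X + J) = 9 + (J + X) = 9 + J + X)
Q = 72 (Q = (((9 - 5 - 2)*6)*3)*2 = ((2*6)*3)*2 = (12*3)*2 = 36*2 = 72)
sqrt(-228 + (1 + Q)*2)*(78 - 260) = sqrt(-228 + (1 + 72)*2)*(78 - 260) = sqrt(-228 + 73*2)*(-182) = sqrt(-228 + 146)*(-182) = sqrt(-82)*(-182) = (I*sqrt(82))*(-182) = -182*I*sqrt(82)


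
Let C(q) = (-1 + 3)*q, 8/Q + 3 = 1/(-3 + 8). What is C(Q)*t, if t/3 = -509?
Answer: 61080/7 ≈ 8725.7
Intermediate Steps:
Q = -20/7 (Q = 8/(-3 + 1/(-3 + 8)) = 8/(-3 + 1/5) = 8/(-3 + ⅕) = 8/(-14/5) = 8*(-5/14) = -20/7 ≈ -2.8571)
t = -1527 (t = 3*(-509) = -1527)
C(q) = 2*q
C(Q)*t = (2*(-20/7))*(-1527) = -40/7*(-1527) = 61080/7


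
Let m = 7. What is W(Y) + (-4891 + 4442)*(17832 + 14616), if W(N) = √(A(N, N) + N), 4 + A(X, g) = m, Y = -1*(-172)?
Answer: -14569152 + 5*√7 ≈ -1.4569e+7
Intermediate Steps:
Y = 172
A(X, g) = 3 (A(X, g) = -4 + 7 = 3)
W(N) = √(3 + N)
W(Y) + (-4891 + 4442)*(17832 + 14616) = √(3 + 172) + (-4891 + 4442)*(17832 + 14616) = √175 - 449*32448 = 5*√7 - 14569152 = -14569152 + 5*√7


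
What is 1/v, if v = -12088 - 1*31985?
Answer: -1/44073 ≈ -2.2690e-5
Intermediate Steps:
v = -44073 (v = -12088 - 31985 = -44073)
1/v = 1/(-44073) = -1/44073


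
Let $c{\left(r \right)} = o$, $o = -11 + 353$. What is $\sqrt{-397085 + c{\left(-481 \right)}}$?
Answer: $i \sqrt{396743} \approx 629.88 i$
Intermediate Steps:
$o = 342$
$c{\left(r \right)} = 342$
$\sqrt{-397085 + c{\left(-481 \right)}} = \sqrt{-397085 + 342} = \sqrt{-396743} = i \sqrt{396743}$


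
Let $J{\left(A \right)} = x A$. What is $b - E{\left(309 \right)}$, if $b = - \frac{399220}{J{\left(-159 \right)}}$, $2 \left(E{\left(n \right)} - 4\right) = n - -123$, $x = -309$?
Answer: $- \frac{11208040}{49131} \approx -228.13$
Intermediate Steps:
$E{\left(n \right)} = \frac{131}{2} + \frac{n}{2}$ ($E{\left(n \right)} = 4 + \frac{n - -123}{2} = 4 + \frac{n + 123}{2} = 4 + \frac{123 + n}{2} = 4 + \left(\frac{123}{2} + \frac{n}{2}\right) = \frac{131}{2} + \frac{n}{2}$)
$J{\left(A \right)} = - 309 A$
$b = - \frac{399220}{49131}$ ($b = - \frac{399220}{\left(-309\right) \left(-159\right)} = - \frac{399220}{49131} \approx -8.1256$)
$b - E{\left(309 \right)} = - \frac{399220}{49131} - \left(\frac{131}{2} + \frac{1}{2} \cdot 309\right) = - \frac{399220}{49131} - \left(\frac{131}{2} + \frac{309}{2}\right) = - \frac{399220}{49131} - 220 = - \frac{11208040}{49131}$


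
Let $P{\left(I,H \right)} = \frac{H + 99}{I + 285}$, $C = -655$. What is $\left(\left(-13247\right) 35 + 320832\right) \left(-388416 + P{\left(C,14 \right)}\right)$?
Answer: $\frac{20524232194829}{370} \approx 5.5471 \cdot 10^{10}$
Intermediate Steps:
$P{\left(I,H \right)} = \frac{99 + H}{285 + I}$
$\left(\left(-13247\right) 35 + 320832\right) \left(-388416 + P{\left(C,14 \right)}\right) = \left(\left(-13247\right) 35 + 320832\right) \left(-388416 + \frac{99 + 14}{285 - 655}\right) = \left(-463645 + 320832\right) \left(-388416 + \frac{1}{-370} \cdot 113\right) = - 142813 \left(-388416 - \frac{113}{370}\right) = \left(-142813\right) \left(- \frac{143714033}{370}\right) = \frac{20524232194829}{370}$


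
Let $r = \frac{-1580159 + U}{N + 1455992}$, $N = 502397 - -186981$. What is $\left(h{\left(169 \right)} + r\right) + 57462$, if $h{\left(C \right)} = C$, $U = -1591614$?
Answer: $\frac{123636646697}{2145370} \approx 57630.0$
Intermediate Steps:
$N = 689378$ ($N = 502397 + 186981 = 689378$)
$r = - \frac{3171773}{2145370}$ ($r = \frac{-1580159 - 1591614}{689378 + 1455992} = - \frac{3171773}{2145370} \approx -1.4784$)
$\left(h{\left(169 \right)} + r\right) + 57462 = \left(169 - \frac{3171773}{2145370}\right) + 57462 = \frac{359395757}{2145370} + 57462 = \frac{123636646697}{2145370}$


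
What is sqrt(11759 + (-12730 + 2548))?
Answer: sqrt(1577) ≈ 39.711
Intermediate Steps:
sqrt(11759 + (-12730 + 2548)) = sqrt(11759 - 10182) = sqrt(1577)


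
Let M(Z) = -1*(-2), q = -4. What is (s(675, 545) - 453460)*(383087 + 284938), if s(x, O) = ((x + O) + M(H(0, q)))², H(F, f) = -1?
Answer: 694628427600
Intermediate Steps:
M(Z) = 2
s(x, O) = (2 + O + x)² (s(x, O) = ((x + O) + 2)² = ((O + x) + 2)² = (2 + O + x)²)
(s(675, 545) - 453460)*(383087 + 284938) = ((2 + 545 + 675)² - 453460)*(383087 + 284938) = (1222² - 453460)*668025 = (1493284 - 453460)*668025 = 1039824*668025 = 694628427600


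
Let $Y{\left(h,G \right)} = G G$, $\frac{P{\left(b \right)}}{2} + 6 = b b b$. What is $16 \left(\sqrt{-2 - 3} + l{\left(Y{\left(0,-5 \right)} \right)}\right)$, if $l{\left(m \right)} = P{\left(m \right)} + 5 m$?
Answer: $501808 + 16 i \sqrt{5} \approx 5.0181 \cdot 10^{5} + 35.777 i$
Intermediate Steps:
$P{\left(b \right)} = -12 + 2 b^{3}$ ($P{\left(b \right)} = -12 + 2 b b b = -12 + 2 b^{2} b = -12 + 2 b^{3}$)
$Y{\left(h,G \right)} = G^{2}$
$l{\left(m \right)} = -12 + 2 m^{3} + 5 m$ ($l{\left(m \right)} = \left(-12 + 2 m^{3}\right) + 5 m = -12 + 2 m^{3} + 5 m$)
$16 \left(\sqrt{-2 - 3} + l{\left(Y{\left(0,-5 \right)} \right)}\right) = 16 \left(\sqrt{-2 - 3} + \left(-12 + 2 \left(\left(-5\right)^{2}\right)^{3} + 5 \left(-5\right)^{2}\right)\right) = 16 \left(\sqrt{-5} + \left(-12 + 2 \cdot 25^{3} + 5 \cdot 25\right)\right) = 16 \left(i \sqrt{5} + \left(-12 + 2 \cdot 15625 + 125\right)\right) = 16 \left(i \sqrt{5} + \left(-12 + 31250 + 125\right)\right) = 16 \left(i \sqrt{5} + 31363\right) = 16 \left(31363 + i \sqrt{5}\right) = 501808 + 16 i \sqrt{5}$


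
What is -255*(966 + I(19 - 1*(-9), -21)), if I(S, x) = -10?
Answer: -243780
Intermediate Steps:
-255*(966 + I(19 - 1*(-9), -21)) = -255*(966 - 10) = -255*956 = -243780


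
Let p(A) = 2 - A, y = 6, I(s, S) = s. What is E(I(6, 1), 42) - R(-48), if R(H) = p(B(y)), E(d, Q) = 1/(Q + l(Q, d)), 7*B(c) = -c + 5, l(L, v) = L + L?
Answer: -269/126 ≈ -2.1349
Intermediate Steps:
l(L, v) = 2*L
B(c) = 5/7 - c/7 (B(c) = (-c + 5)/7 = (5 - c)/7 = 5/7 - c/7)
E(d, Q) = 1/(3*Q) (E(d, Q) = 1/(Q + 2*Q) = 1/(3*Q))
R(H) = 15/7 (R(H) = 2 - (5/7 - ⅐*6) = 2 - (5/7 - 6/7) = 2 - 1*(-⅐) = 2 + ⅐ = 15/7)
E(I(6, 1), 42) - R(-48) = (⅓)/42 - 1*15/7 = (⅓)*(1/42) - 15/7 = 1/126 - 15/7 = -269/126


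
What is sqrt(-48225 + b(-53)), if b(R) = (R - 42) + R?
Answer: 61*I*sqrt(13) ≈ 219.94*I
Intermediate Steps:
b(R) = -42 + 2*R (b(R) = (-42 + R) + R = -42 + 2*R)
sqrt(-48225 + b(-53)) = sqrt(-48225 + (-42 + 2*(-53))) = sqrt(-48225 + (-42 - 106)) = sqrt(-48225 - 148) = sqrt(-48373) = 61*I*sqrt(13)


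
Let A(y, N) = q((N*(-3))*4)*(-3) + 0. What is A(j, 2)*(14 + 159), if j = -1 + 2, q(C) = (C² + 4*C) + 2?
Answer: -250158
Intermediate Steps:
q(C) = 2 + C² + 4*C
j = 1
A(y, N) = -6 - 432*N² + 144*N (A(y, N) = (2 + ((N*(-3))*4)² + 4*((N*(-3))*4))*(-3) + 0 = (2 + (-3*N*4)² + 4*(-3*N*4))*(-3) + 0 = (2 + (-12*N)² + 4*(-12*N))*(-3) + 0 = (2 + 144*N² - 48*N)*(-3) + 0 = (2 - 48*N + 144*N²)*(-3) + 0 = (-6 - 432*N² + 144*N) + 0 = -6 - 432*N² + 144*N)
A(j, 2)*(14 + 159) = (-6 - 432*2² + 144*2)*(14 + 159) = (-6 - 432*4 + 288)*173 = (-6 - 1728 + 288)*173 = -1446*173 = -250158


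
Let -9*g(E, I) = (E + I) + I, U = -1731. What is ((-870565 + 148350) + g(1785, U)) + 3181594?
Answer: 7378696/3 ≈ 2.4596e+6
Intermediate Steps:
g(E, I) = -2*I/9 - E/9 (g(E, I) = -((E + I) + I)/9 = -(E + 2*I)/9 = -2*I/9 - E/9)
((-870565 + 148350) + g(1785, U)) + 3181594 = ((-870565 + 148350) + (-2/9*(-1731) - ⅑*1785)) + 3181594 = (-722215 + (1154/3 - 595/3)) + 3181594 = (-722215 + 559/3) + 3181594 = -2166086/3 + 3181594 = 7378696/3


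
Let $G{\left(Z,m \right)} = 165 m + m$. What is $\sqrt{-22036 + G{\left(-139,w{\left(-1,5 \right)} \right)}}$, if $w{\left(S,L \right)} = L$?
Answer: $i \sqrt{21206} \approx 145.62 i$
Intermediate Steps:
$G{\left(Z,m \right)} = 166 m$
$\sqrt{-22036 + G{\left(-139,w{\left(-1,5 \right)} \right)}} = \sqrt{-22036 + 166 \cdot 5} = \sqrt{-22036 + 830} = \sqrt{-21206} = i \sqrt{21206}$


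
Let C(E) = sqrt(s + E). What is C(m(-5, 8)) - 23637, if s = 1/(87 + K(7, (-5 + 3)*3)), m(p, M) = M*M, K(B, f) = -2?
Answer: -23637 + sqrt(462485)/85 ≈ -23629.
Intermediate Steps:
m(p, M) = M**2
s = 1/85 (s = 1/(87 - 2) = 1/85 ≈ 0.011765)
C(E) = sqrt(1/85 + E)
C(m(-5, 8)) - 23637 = sqrt(85 + 7225*8**2)/85 - 23637 = sqrt(85 + 7225*64)/85 - 23637 = sqrt(85 + 462400)/85 - 23637 = sqrt(462485)/85 - 23637 = -23637 + sqrt(462485)/85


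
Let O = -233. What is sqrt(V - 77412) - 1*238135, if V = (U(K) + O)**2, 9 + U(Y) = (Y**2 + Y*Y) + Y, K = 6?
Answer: -238135 + 2*I*sqrt(12629) ≈ -2.3814e+5 + 224.76*I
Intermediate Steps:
U(Y) = -9 + Y + 2*Y**2 (U(Y) = -9 + ((Y**2 + Y*Y) + Y) = -9 + ((Y**2 + Y**2) + Y) = -9 + (2*Y**2 + Y) = -9 + (Y + 2*Y**2) = -9 + Y + 2*Y**2)
V = 26896 (V = ((-9 + 6 + 2*6**2) - 233)**2 = ((-9 + 6 + 2*36) - 233)**2 = ((-9 + 6 + 72) - 233)**2 = (69 - 233)**2 = (-164)**2 = 26896)
sqrt(V - 77412) - 1*238135 = sqrt(26896 - 77412) - 1*238135 = sqrt(-50516) - 238135 = 2*I*sqrt(12629) - 238135 = -238135 + 2*I*sqrt(12629)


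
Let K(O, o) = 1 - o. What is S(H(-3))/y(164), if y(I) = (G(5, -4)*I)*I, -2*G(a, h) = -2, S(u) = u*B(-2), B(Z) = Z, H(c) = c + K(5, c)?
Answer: -1/13448 ≈ -7.4361e-5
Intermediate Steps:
H(c) = 1 (H(c) = c + (1 - c) = 1)
S(u) = -2*u (S(u) = u*(-2) = -2*u)
G(a, h) = 1 (G(a, h) = -½*(-2) = 1)
y(I) = I² (y(I) = (1*I)*I = I*I = I²)
S(H(-3))/y(164) = (-2*1)/(164²) = -2/26896 = -2*1/26896 = -1/13448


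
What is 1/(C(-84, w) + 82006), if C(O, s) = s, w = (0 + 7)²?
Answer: 1/82055 ≈ 1.2187e-5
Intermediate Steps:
w = 49 (w = 7² = 49)
1/(C(-84, w) + 82006) = 1/(49 + 82006) = 1/82055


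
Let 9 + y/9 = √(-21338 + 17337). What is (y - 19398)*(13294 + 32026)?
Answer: -882788280 + 407880*I*√4001 ≈ -8.8279e+8 + 2.58e+7*I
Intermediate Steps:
y = -81 + 9*I*√4001 (y = -81 + 9*√(-21338 + 17337) = -81 + 9*√(-4001) = -81 + 9*(I*√4001) = -81 + 9*I*√4001 ≈ -81.0 + 569.28*I)
(y - 19398)*(13294 + 32026) = ((-81 + 9*I*√4001) - 19398)*(13294 + 32026) = (-19479 + 9*I*√4001)*45320 = -882788280 + 407880*I*√4001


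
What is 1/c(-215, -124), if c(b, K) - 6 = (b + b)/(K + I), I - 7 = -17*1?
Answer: 67/617 ≈ 0.10859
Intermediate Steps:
I = -10 (I = 7 - 17*1 = 7 - 17 = -10)
c(b, K) = 6 + 2*b/(-10 + K) (c(b, K) = 6 + (b + b)/(K - 10) = 6 + (2*b)/(-10 + K) = 6 + 2*b/(-10 + K))
1/c(-215, -124) = 1/(2*(-30 - 215 + 3*(-124))/(-10 - 124)) = 1/(2*(-30 - 215 - 372)/(-134)) = 1/(2*(-1/134)*(-617)) = 1/(617/67) = 67/617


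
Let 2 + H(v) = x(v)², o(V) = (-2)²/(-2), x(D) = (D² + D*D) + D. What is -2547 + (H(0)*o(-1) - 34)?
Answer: -2577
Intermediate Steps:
x(D) = D + 2*D² (x(D) = (D² + D²) + D = 2*D² + D = D + 2*D²)
o(V) = -2 (o(V) = 4*(-½) = -2)
H(v) = -2 + v²*(1 + 2*v)² (H(v) = -2 + (v*(1 + 2*v))² = -2 + v²*(1 + 2*v)²)
-2547 + (H(0)*o(-1) - 34) = -2547 + ((-2 + 0²*(1 + 2*0)²)*(-2) - 34) = -2547 + ((-2 + 0*(1 + 0)²)*(-2) - 34) = -2547 + ((-2 + 0*1²)*(-2) - 34) = -2547 + ((-2 + 0*1)*(-2) - 34) = -2547 + ((-2 + 0)*(-2) - 34) = -2547 + (-2*(-2) - 34) = -2547 + (4 - 34) = -2547 - 30 = -2577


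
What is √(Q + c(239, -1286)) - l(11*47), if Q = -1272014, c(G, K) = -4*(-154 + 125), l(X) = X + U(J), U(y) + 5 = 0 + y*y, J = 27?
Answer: -1241 + 3*I*√141322 ≈ -1241.0 + 1127.8*I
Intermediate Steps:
U(y) = -5 + y² (U(y) = -5 + (0 + y*y) = -5 + (0 + y²) = -5 + y²)
l(X) = 724 + X (l(X) = X + (-5 + 27²) = X + (-5 + 729) = X + 724 = 724 + X)
c(G, K) = 116 (c(G, K) = -4*(-29) = 116)
√(Q + c(239, -1286)) - l(11*47) = √(-1272014 + 116) - (724 + 11*47) = √(-1271898) - (724 + 517) = 3*I*√141322 - 1*1241 = 3*I*√141322 - 1241 = -1241 + 3*I*√141322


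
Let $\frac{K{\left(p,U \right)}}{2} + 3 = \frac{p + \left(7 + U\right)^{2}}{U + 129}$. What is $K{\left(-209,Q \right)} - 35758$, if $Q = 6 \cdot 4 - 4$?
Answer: $- \frac{5327796}{149} \approx -35757.0$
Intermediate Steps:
$Q = 20$ ($Q = 24 - 4 = 20$)
$K{\left(p,U \right)} = -6 + \frac{2 \left(p + \left(7 + U\right)^{2}\right)}{129 + U}$ ($K{\left(p,U \right)} = -6 + 2 \frac{p + \left(7 + U\right)^{2}}{U + 129} = -6 + 2 \frac{p + \left(7 + U\right)^{2}}{129 + U} = -6 + \frac{2 \left(p + \left(7 + U\right)^{2}\right)}{129 + U}$)
$K{\left(-209,Q \right)} - 35758 = \frac{2 \left(-338 - 209 + 20^{2} + 11 \cdot 20\right)}{129 + 20} - 35758 = \frac{2 \left(-338 - 209 + 400 + 220\right)}{149} - 35758 = 2 \cdot \frac{1}{149} \cdot 73 - 35758 = \frac{146}{149} - 35758 = - \frac{5327796}{149}$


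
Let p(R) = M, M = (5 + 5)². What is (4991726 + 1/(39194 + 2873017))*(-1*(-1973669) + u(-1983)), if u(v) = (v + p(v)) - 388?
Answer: 28658132620582319426/2912211 ≈ 9.8407e+12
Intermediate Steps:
M = 100 (M = 10² = 100)
p(R) = 100
u(v) = -288 + v (u(v) = (v + 100) - 388 = (100 + v) - 388 = -288 + v)
(4991726 + 1/(39194 + 2873017))*(-1*(-1973669) + u(-1983)) = (4991726 + 1/(39194 + 2873017))*(-1*(-1973669) + (-288 - 1983)) = (4991726 + 1/2912211)*(1973669 - 2271) = (4991726 + 1/2912211)*1971398 = (14536959366187/2912211)*1971398 = 28658132620582319426/2912211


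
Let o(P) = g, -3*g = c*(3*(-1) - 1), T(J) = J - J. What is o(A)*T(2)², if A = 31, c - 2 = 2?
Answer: 0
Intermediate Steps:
c = 4 (c = 2 + 2 = 4)
T(J) = 0
g = 16/3 (g = -4*(3*(-1) - 1)/3 = -4*(-3 - 1)/3 = -4*(-4)/3 = -⅓*(-16) = 16/3 ≈ 5.3333)
o(P) = 16/3
o(A)*T(2)² = (16/3)*0² = (16/3)*0 = 0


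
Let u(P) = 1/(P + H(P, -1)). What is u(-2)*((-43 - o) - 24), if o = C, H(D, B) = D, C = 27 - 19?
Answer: 75/4 ≈ 18.750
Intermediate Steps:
C = 8
o = 8
u(P) = 1/(2*P) (u(P) = 1/(P + P) = 1/(2*P))
u(-2)*((-43 - o) - 24) = ((½)/(-2))*((-43 - 1*8) - 24) = ((½)*(-½))*((-43 - 8) - 24) = -(-51 - 24)/4 = -¼*(-75) = 75/4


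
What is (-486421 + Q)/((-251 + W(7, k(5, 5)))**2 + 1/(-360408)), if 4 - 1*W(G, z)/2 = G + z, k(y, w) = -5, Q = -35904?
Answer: -188250108600/21988131671 ≈ -8.5614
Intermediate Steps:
W(G, z) = 8 - 2*G - 2*z (W(G, z) = 8 - 2*(G + z) = 8 + (-2*G - 2*z) = 8 - 2*G - 2*z)
(-486421 + Q)/((-251 + W(7, k(5, 5)))**2 + 1/(-360408)) = (-486421 - 35904)/((-251 + (8 - 2*7 - 2*(-5)))**2 + 1/(-360408)) = -522325/((-251 + (8 - 14 + 10))**2 - 1/360408) = -522325/((-251 + 4)**2 - 1/360408) = -522325/((-247)**2 - 1/360408) = -522325/(61009 - 1/360408) = -522325/21988131671/360408 = -522325*360408/21988131671 = -188250108600/21988131671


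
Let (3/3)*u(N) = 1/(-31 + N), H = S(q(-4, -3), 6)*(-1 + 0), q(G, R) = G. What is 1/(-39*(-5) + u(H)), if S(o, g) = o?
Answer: 27/5264 ≈ 0.0051292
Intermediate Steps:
H = 4 (H = -4*(-1 + 0) = -4*(-1) = 4)
u(N) = 1/(-31 + N)
1/(-39*(-5) + u(H)) = 1/(-39*(-5) + 1/(-31 + 4)) = 1/(195 + 1/(-27)) = 1/(195 - 1/27) = 1/(5264/27) = 27/5264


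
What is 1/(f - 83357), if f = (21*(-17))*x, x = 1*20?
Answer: -1/90497 ≈ -1.1050e-5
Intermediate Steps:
x = 20
f = -7140 (f = (21*(-17))*20 = -357*20 = -7140)
1/(f - 83357) = 1/(-7140 - 83357) = 1/(-90497) = -1/90497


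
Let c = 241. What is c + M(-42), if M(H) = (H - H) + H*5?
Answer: 31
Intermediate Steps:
M(H) = 5*H (M(H) = 0 + 5*H = 5*H)
c + M(-42) = 241 + 5*(-42) = 241 - 210 = 31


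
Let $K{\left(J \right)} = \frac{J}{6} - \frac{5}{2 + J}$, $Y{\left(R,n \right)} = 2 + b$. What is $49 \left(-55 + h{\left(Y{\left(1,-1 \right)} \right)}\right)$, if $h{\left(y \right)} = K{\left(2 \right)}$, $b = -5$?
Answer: $- \frac{32879}{12} \approx -2739.9$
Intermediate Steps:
$Y{\left(R,n \right)} = -3$ ($Y{\left(R,n \right)} = 2 - 5 = -3$)
$K{\left(J \right)} = - \frac{5}{2 + J} + \frac{J}{6}$ ($K{\left(J \right)} = J \frac{1}{6} - \frac{5}{2 + J} = \frac{J}{6} - \frac{5}{2 + J} = - \frac{5}{2 + J} + \frac{J}{6}$)
$h{\left(y \right)} = - \frac{11}{12}$ ($h{\left(y \right)} = \frac{-30 + 2^{2} + 2 \cdot 2}{6 \left(2 + 2\right)} = \frac{-30 + 4 + 4}{6 \cdot 4} = \frac{1}{6} \cdot \frac{1}{4} \left(-22\right) = - \frac{11}{12}$)
$49 \left(-55 + h{\left(Y{\left(1,-1 \right)} \right)}\right) = 49 \left(-55 - \frac{11}{12}\right) = 49 \left(- \frac{671}{12}\right) = - \frac{32879}{12}$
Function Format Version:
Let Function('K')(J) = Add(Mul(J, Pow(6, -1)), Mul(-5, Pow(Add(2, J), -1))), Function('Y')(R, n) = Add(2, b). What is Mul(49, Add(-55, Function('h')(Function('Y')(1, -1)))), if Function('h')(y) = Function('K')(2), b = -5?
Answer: Rational(-32879, 12) ≈ -2739.9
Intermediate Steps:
Function('Y')(R, n) = -3 (Function('Y')(R, n) = Add(2, -5) = -3)
Function('K')(J) = Add(Mul(-5, Pow(Add(2, J), -1)), Mul(Rational(1, 6), J)) (Function('K')(J) = Add(Mul(J, Rational(1, 6)), Mul(-5, Pow(Add(2, J), -1))) = Add(Mul(Rational(1, 6), J), Mul(-5, Pow(Add(2, J), -1))) = Add(Mul(-5, Pow(Add(2, J), -1)), Mul(Rational(1, 6), J)))
Function('h')(y) = Rational(-11, 12) (Function('h')(y) = Mul(Rational(1, 6), Pow(Add(2, 2), -1), Add(-30, Pow(2, 2), Mul(2, 2))) = Mul(Rational(1, 6), Pow(4, -1), Add(-30, 4, 4)) = Mul(Rational(1, 6), Rational(1, 4), -22) = Rational(-11, 12))
Mul(49, Add(-55, Function('h')(Function('Y')(1, -1)))) = Mul(49, Add(-55, Rational(-11, 12))) = Mul(49, Rational(-671, 12)) = Rational(-32879, 12)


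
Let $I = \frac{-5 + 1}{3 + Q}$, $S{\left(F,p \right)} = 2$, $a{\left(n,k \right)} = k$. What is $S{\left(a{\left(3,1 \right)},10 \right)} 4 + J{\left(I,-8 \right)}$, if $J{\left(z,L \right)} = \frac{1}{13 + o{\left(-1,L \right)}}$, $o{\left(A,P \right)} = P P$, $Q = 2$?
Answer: $\frac{617}{77} \approx 8.013$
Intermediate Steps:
$o{\left(A,P \right)} = P^{2}$
$I = - \frac{4}{5}$ ($I = \frac{-5 + 1}{3 + 2} = - \frac{4}{5} \approx -0.8$)
$J{\left(z,L \right)} = \frac{1}{13 + L^{2}}$
$S{\left(a{\left(3,1 \right)},10 \right)} 4 + J{\left(I,-8 \right)} = 2 \cdot 4 + \frac{1}{13 + \left(-8\right)^{2}} = 8 + \frac{1}{13 + 64} = 8 + \frac{1}{77} = \frac{617}{77}$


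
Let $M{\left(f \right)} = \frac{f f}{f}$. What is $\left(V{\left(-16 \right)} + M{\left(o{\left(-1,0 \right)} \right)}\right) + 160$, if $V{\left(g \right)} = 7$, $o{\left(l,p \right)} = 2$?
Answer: $169$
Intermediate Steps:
$M{\left(f \right)} = f$ ($M{\left(f \right)} = \frac{f^{2}}{f} = f$)
$\left(V{\left(-16 \right)} + M{\left(o{\left(-1,0 \right)} \right)}\right) + 160 = \left(7 + 2\right) + 160 = 9 + 160 = 169$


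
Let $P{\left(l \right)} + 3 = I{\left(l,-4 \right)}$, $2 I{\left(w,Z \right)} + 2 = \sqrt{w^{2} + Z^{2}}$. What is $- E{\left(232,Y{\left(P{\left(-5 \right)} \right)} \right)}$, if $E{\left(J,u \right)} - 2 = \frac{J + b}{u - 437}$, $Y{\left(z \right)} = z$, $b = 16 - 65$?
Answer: $- \frac{1232954}{777883} + \frac{366 \sqrt{41}}{777883} \approx -1.582$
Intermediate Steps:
$b = -49$
$I{\left(w,Z \right)} = -1 + \frac{\sqrt{Z^{2} + w^{2}}}{2}$ ($I{\left(w,Z \right)} = -1 + \frac{\sqrt{w^{2} + Z^{2}}}{2} = -1 + \frac{\sqrt{Z^{2} + w^{2}}}{2}$)
$P{\left(l \right)} = -4 + \frac{\sqrt{16 + l^{2}}}{2}$ ($P{\left(l \right)} = -3 + \left(-1 + \frac{\sqrt{\left(-4\right)^{2} + l^{2}}}{2}\right) = -3 + \left(-1 + \frac{\sqrt{16 + l^{2}}}{2}\right) = -4 + \frac{\sqrt{16 + l^{2}}}{2}$)
$E{\left(J,u \right)} = 2 + \frac{-49 + J}{-437 + u}$ ($E{\left(J,u \right)} = 2 + \frac{J - 49}{u - 437} = 2 + \frac{-49 + J}{-437 + u}$)
$- E{\left(232,Y{\left(P{\left(-5 \right)} \right)} \right)} = - \frac{-923 + 232 + 2 \left(-4 + \frac{\sqrt{16 + \left(-5\right)^{2}}}{2}\right)}{-437 - \left(4 - \frac{\sqrt{16 + \left(-5\right)^{2}}}{2}\right)} = - \frac{-923 + 232 + 2 \left(-4 + \frac{\sqrt{16 + 25}}{2}\right)}{-437 - \left(4 - \frac{\sqrt{16 + 25}}{2}\right)} = - \frac{-923 + 232 + 2 \left(-4 + \frac{\sqrt{41}}{2}\right)}{-437 - \left(4 - \frac{\sqrt{41}}{2}\right)} = - \frac{-923 + 232 - \left(8 - \sqrt{41}\right)}{-441 + \frac{\sqrt{41}}{2}} = - \frac{-699 + \sqrt{41}}{-441 + \frac{\sqrt{41}}{2}}$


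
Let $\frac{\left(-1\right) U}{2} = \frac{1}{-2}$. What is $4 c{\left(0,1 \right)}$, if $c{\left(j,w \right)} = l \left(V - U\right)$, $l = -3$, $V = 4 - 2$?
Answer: $-12$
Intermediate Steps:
$U = 1$ ($U = - \frac{2}{-2} = \left(-2\right) \left(- \frac{1}{2}\right) = 1$)
$V = 2$
$c{\left(j,w \right)} = -3$ ($c{\left(j,w \right)} = - 3 \left(2 - 1\right) = \left(-3\right) 1 = -3$)
$4 c{\left(0,1 \right)} = 4 \left(-3\right) = -12$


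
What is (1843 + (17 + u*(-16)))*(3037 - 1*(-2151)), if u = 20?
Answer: 7989520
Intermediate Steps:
(1843 + (17 + u*(-16)))*(3037 - 1*(-2151)) = (1843 + (17 + 20*(-16)))*(3037 - 1*(-2151)) = (1843 + (17 - 320))*(3037 + 2151) = (1843 - 303)*5188 = 1540*5188 = 7989520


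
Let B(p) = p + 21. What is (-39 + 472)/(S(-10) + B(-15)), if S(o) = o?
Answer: -433/4 ≈ -108.25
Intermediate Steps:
B(p) = 21 + p
(-39 + 472)/(S(-10) + B(-15)) = (-39 + 472)/(-10 + (21 - 15)) = 433/(-10 + 6) = 433/(-4) = 433*(-¼) = -433/4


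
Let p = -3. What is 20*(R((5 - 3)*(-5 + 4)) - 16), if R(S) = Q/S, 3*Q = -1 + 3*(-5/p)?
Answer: -1000/3 ≈ -333.33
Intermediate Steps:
Q = 4/3 (Q = (-1 + 3*(-5/(-3)))/3 = (-1 + 3*(-5*(-⅓)))/3 = (-1 + 3*(5/3))/3 = (-1 + 5)/3 = (⅓)*4 = 4/3 ≈ 1.3333)
R(S) = 4/(3*S)
20*(R((5 - 3)*(-5 + 4)) - 16) = 20*(4/(3*(((5 - 3)*(-5 + 4)))) - 16) = 20*(4/(3*((2*(-1)))) - 16) = 20*((4/3)/(-2) - 16) = 20*((4/3)*(-½) - 16) = 20*(-⅔ - 16) = 20*(-50/3) = -1000/3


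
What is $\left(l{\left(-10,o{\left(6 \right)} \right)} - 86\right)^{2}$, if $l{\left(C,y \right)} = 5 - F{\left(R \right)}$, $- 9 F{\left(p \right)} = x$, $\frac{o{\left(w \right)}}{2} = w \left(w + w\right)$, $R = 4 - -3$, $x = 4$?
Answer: $\frac{525625}{81} \approx 6489.2$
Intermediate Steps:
$R = 7$ ($R = 4 + 3 = 7$)
$o{\left(w \right)} = 4 w^{2}$ ($o{\left(w \right)} = 2 w \left(w + w\right) = 2 w 2 w = 2 \cdot 2 w^{2} = 4 w^{2}$)
$F{\left(p \right)} = - \frac{4}{9}$ ($F{\left(p \right)} = \left(- \frac{1}{9}\right) 4 = - \frac{4}{9}$)
$l{\left(C,y \right)} = \frac{49}{9}$ ($l{\left(C,y \right)} = 5 - - \frac{4}{9} = 5 + \frac{4}{9} = \frac{49}{9}$)
$\left(l{\left(-10,o{\left(6 \right)} \right)} - 86\right)^{2} = \left(\frac{49}{9} - 86\right)^{2} = \left(- \frac{725}{9}\right)^{2} = \frac{525625}{81}$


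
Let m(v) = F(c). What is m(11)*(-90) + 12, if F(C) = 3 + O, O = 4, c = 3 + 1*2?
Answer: -618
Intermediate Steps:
c = 5 (c = 3 + 2 = 5)
F(C) = 7 (F(C) = 3 + 4 = 7)
m(v) = 7
m(11)*(-90) + 12 = 7*(-90) + 12 = -630 + 12 = -618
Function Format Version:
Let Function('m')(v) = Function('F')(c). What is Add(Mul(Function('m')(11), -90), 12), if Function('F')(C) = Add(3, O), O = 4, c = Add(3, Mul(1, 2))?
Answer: -618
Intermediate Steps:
c = 5 (c = Add(3, 2) = 5)
Function('F')(C) = 7 (Function('F')(C) = Add(3, 4) = 7)
Function('m')(v) = 7
Add(Mul(Function('m')(11), -90), 12) = Add(Mul(7, -90), 12) = Add(-630, 12) = -618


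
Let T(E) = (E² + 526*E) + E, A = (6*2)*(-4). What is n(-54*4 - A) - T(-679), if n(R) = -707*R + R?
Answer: 15400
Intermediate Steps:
A = -48 (A = 12*(-4) = -48)
T(E) = E² + 527*E
n(R) = -706*R
n(-54*4 - A) - T(-679) = -706*(-54*4 - 1*(-48)) - (-679)*(527 - 679) = -706*(-216 + 48) - (-679)*(-152) = -706*(-168) - 1*103208 = 118608 - 103208 = 15400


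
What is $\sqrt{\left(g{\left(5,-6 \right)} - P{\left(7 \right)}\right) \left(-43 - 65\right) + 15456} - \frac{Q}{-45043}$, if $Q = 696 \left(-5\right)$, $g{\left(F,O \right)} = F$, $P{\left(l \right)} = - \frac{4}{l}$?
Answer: $- \frac{3480}{45043} + \frac{2 \sqrt{181965}}{7} \approx 121.8$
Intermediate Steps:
$Q = -3480$
$\sqrt{\left(g{\left(5,-6 \right)} - P{\left(7 \right)}\right) \left(-43 - 65\right) + 15456} - \frac{Q}{-45043} = \sqrt{\left(5 - - \frac{4}{7}\right) \left(-43 - 65\right) + 15456} - - \frac{3480}{-45043} = \sqrt{\left(5 - \left(-4\right) \frac{1}{7}\right) \left(-108\right) + 15456} - \left(-3480\right) \left(- \frac{1}{45043}\right) = \sqrt{\left(5 - - \frac{4}{7}\right) \left(-108\right) + 15456} - \frac{3480}{45043} = \sqrt{\left(5 + \frac{4}{7}\right) \left(-108\right) + 15456} - \frac{3480}{45043} = \sqrt{\frac{39}{7} \left(-108\right) + 15456} - \frac{3480}{45043} = \sqrt{- \frac{4212}{7} + 15456} - \frac{3480}{45043} = \sqrt{\frac{103980}{7}} - \frac{3480}{45043} = \frac{2 \sqrt{181965}}{7} - \frac{3480}{45043} = - \frac{3480}{45043} + \frac{2 \sqrt{181965}}{7}$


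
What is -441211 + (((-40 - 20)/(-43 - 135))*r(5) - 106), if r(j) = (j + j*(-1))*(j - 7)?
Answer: -441317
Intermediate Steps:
r(j) = 0 (r(j) = (j - j)*(-7 + j) = 0*(-7 + j) = 0)
-441211 + (((-40 - 20)/(-43 - 135))*r(5) - 106) = -441211 + (((-40 - 20)/(-43 - 135))*0 - 106) = -441211 + (-60/(-178)*0 - 106) = -441211 + (-60*(-1/178)*0 - 106) = -441211 + ((30/89)*0 - 106) = -441211 + (0 - 106) = -441211 - 106 = -441317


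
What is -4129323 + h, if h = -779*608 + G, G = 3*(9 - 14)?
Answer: -4602970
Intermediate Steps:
G = -15 (G = 3*(-5) = -15)
h = -473647 (h = -779*608 - 15 = -473632 - 15 = -473647)
-4129323 + h = -4129323 - 473647 = -4602970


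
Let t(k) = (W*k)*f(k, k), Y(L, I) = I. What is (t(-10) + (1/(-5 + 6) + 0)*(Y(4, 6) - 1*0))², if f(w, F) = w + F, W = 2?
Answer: 164836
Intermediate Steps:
f(w, F) = F + w
t(k) = 4*k² (t(k) = (2*k)*(k + k) = (2*k)*(2*k) = 4*k²)
(t(-10) + (1/(-5 + 6) + 0)*(Y(4, 6) - 1*0))² = (4*(-10)² + (1/(-5 + 6) + 0)*(6 - 1*0))² = (4*100 + (1/1 + 0)*(6 + 0))² = (400 + (1 + 0)*6)² = (400 + 1*6)² = (400 + 6)² = 406² = 164836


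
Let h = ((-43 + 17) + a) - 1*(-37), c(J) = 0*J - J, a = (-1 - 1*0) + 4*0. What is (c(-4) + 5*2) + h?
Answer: 24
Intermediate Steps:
a = -1 (a = (-1 + 0) + 0 = -1 + 0 = -1)
c(J) = -J (c(J) = 0 - J = -J)
h = 10 (h = ((-43 + 17) - 1) - 1*(-37) = (-26 - 1) + 37 = -27 + 37 = 10)
(c(-4) + 5*2) + h = (-1*(-4) + 5*2) + 10 = (4 + 10) + 10 = 14 + 10 = 24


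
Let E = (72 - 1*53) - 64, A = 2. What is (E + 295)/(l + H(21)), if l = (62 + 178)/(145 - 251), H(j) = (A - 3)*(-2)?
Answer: -6625/7 ≈ -946.43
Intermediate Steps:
H(j) = 2 (H(j) = (2 - 3)*(-2) = -1*(-2) = 2)
l = -120/53 (l = 240/(-106) = 240*(-1/106) = -120/53 ≈ -2.2642)
E = -45 (E = (72 - 53) - 64 = 19 - 64 = -45)
(E + 295)/(l + H(21)) = (-45 + 295)/(-120/53 + 2) = 250/(-14/53) = 250*(-53/14) = -6625/7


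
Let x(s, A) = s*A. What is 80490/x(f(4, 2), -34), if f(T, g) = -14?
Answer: 40245/238 ≈ 169.10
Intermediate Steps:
x(s, A) = A*s
80490/x(f(4, 2), -34) = 80490/((-34*(-14))) = 80490/476 = 80490*(1/476) = 40245/238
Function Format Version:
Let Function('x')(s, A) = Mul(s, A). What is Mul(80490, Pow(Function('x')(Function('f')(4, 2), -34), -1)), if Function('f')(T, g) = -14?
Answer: Rational(40245, 238) ≈ 169.10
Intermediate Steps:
Function('x')(s, A) = Mul(A, s)
Mul(80490, Pow(Function('x')(Function('f')(4, 2), -34), -1)) = Mul(80490, Pow(Mul(-34, -14), -1)) = Mul(80490, Pow(476, -1)) = Mul(80490, Rational(1, 476)) = Rational(40245, 238)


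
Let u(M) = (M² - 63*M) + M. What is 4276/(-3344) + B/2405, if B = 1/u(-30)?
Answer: -1773951841/1387300200 ≈ -1.2787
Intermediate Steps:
u(M) = M² - 62*M
B = 1/2760 (B = 1/(-30*(-62 - 30)) = 1/(-30*(-92)) = 1/2760 ≈ 0.00036232)
4276/(-3344) + B/2405 = 4276/(-3344) + (1/2760)/2405 = 4276*(-1/3344) + (1/2760)*(1/2405) = -1069/836 + 1/6637800 = -1773951841/1387300200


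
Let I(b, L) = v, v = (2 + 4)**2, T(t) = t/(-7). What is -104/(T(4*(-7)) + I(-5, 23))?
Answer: -13/5 ≈ -2.6000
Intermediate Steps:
T(t) = -t/7 (T(t) = t*(-1/7) = -t/7)
v = 36 (v = 6**2 = 36)
I(b, L) = 36
-104/(T(4*(-7)) + I(-5, 23)) = -104/(-4*(-7)/7 + 36) = -104/(-1/7*(-28) + 36) = -104/(4 + 36) = -104/40 = (1/40)*(-104) = -13/5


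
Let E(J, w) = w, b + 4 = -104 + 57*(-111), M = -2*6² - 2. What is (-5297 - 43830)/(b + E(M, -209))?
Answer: 49127/6644 ≈ 7.3942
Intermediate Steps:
M = -74 (M = -2*36 - 2 = -72 - 2 = -74)
b = -6435 (b = -4 + (-104 + 57*(-111)) = -4 + (-104 - 6327) = -4 - 6431 = -6435)
(-5297 - 43830)/(b + E(M, -209)) = (-5297 - 43830)/(-6435 - 209) = -49127/(-6644) = -49127*(-1/6644) = 49127/6644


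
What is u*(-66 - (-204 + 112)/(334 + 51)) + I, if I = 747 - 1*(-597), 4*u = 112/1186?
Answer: 43783924/32615 ≈ 1342.4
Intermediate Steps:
u = 14/593 (u = (112/1186)/4 = (112*(1/1186))/4 = (¼)*(56/593) = 14/593 ≈ 0.023609)
I = 1344 (I = 747 + 597 = 1344)
u*(-66 - (-204 + 112)/(334 + 51)) + I = 14*(-66 - (-204 + 112)/(334 + 51))/593 + 1344 = 14*(-66 - (-92)/385)/593 + 1344 = 14*(-66 - 1*(-92/385))/593 + 1344 = 14*(-66 + 92/385)/593 + 1344 = (14/593)*(-25318/385) + 1344 = -50636/32615 + 1344 = 43783924/32615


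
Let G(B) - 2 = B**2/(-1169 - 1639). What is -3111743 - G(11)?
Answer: -8737779839/2808 ≈ -3.1117e+6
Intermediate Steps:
G(B) = 2 - B**2/2808 (G(B) = 2 + B**2/(-1169 - 1639) = 2 + B**2/(-2808) = 2 - B**2/2808)
-3111743 - G(11) = -3111743 - (2 - 1/2808*11**2) = -3111743 - (2 - 1/2808*121) = -3111743 - (2 - 121/2808) = -3111743 - 1*5495/2808 = -3111743 - 5495/2808 = -8737779839/2808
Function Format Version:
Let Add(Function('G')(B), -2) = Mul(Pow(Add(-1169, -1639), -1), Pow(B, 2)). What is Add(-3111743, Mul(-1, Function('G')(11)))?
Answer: Rational(-8737779839, 2808) ≈ -3.1117e+6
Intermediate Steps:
Function('G')(B) = Add(2, Mul(Rational(-1, 2808), Pow(B, 2))) (Function('G')(B) = Add(2, Mul(Pow(Add(-1169, -1639), -1), Pow(B, 2))) = Add(2, Mul(Pow(-2808, -1), Pow(B, 2))) = Add(2, Mul(Rational(-1, 2808), Pow(B, 2))))
Add(-3111743, Mul(-1, Function('G')(11))) = Add(-3111743, Mul(-1, Add(2, Mul(Rational(-1, 2808), Pow(11, 2))))) = Add(-3111743, Mul(-1, Add(2, Mul(Rational(-1, 2808), 121)))) = Add(-3111743, Mul(-1, Add(2, Rational(-121, 2808)))) = Add(-3111743, Mul(-1, Rational(5495, 2808))) = Add(-3111743, Rational(-5495, 2808)) = Rational(-8737779839, 2808)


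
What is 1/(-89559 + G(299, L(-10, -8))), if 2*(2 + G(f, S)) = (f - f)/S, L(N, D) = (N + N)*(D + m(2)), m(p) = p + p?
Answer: -1/89561 ≈ -1.1166e-5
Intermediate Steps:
m(p) = 2*p
L(N, D) = 2*N*(4 + D) (L(N, D) = (N + N)*(D + 2*2) = (2*N)*(D + 4) = (2*N)*(4 + D) = 2*N*(4 + D))
G(f, S) = -2 (G(f, S) = -2 + ((f - f)/S)/2 = -2 + (0/S)/2 = -2 + (1/2)*0 = -2 + 0 = -2)
1/(-89559 + G(299, L(-10, -8))) = 1/(-89559 - 2) = 1/(-89561) = -1/89561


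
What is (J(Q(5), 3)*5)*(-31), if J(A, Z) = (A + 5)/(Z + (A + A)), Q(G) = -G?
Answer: 0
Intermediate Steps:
J(A, Z) = (5 + A)/(Z + 2*A)
(J(Q(5), 3)*5)*(-31) = (((5 - 1*5)/(3 + 2*(-1*5)))*5)*(-31) = (((5 - 5)/(3 + 2*(-5)))*5)*(-31) = ((0/(3 - 10))*5)*(-31) = ((0/(-7))*5)*(-31) = (-⅐*0*5)*(-31) = (0*5)*(-31) = 0*(-31) = 0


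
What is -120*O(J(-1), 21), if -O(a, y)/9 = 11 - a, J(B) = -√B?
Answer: 11880 + 1080*I ≈ 11880.0 + 1080.0*I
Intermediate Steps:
O(a, y) = -99 + 9*a (O(a, y) = -9*(11 - a) = -99 + 9*a)
-120*O(J(-1), 21) = -120*(-99 + 9*(-√(-1))) = -120*(-99 + 9*(-I)) = -120*(-99 - 9*I) = 11880 + 1080*I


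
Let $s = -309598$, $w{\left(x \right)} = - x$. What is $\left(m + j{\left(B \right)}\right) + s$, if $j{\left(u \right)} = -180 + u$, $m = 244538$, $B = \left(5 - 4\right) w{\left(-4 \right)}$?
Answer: $-65236$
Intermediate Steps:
$B = 4$ ($B = \left(5 - 4\right) \left(\left(-1\right) \left(-4\right)\right) = 1 \cdot 4 = 4$)
$\left(m + j{\left(B \right)}\right) + s = \left(244538 + \left(-180 + 4\right)\right) - 309598 = \left(244538 - 176\right) - 309598 = 244362 - 309598 = -65236$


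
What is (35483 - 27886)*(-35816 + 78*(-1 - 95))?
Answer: -328980488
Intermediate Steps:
(35483 - 27886)*(-35816 + 78*(-1 - 95)) = 7597*(-35816 + 78*(-96)) = 7597*(-35816 - 7488) = 7597*(-43304) = -328980488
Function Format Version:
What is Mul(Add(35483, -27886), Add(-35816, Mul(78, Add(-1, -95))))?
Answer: -328980488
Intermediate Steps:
Mul(Add(35483, -27886), Add(-35816, Mul(78, Add(-1, -95)))) = Mul(7597, Add(-35816, Mul(78, -96))) = Mul(7597, Add(-35816, -7488)) = Mul(7597, -43304) = -328980488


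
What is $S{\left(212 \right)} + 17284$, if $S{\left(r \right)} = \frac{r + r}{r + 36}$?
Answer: $\frac{535857}{31} \approx 17286.0$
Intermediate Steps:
$S{\left(r \right)} = \frac{2 r}{36 + r}$
$S{\left(212 \right)} + 17284 = 2 \cdot 212 \frac{1}{36 + 212} + 17284 = 2 \cdot 212 \cdot \frac{1}{248} + 17284 = \frac{53}{31} + 17284 = \frac{535857}{31}$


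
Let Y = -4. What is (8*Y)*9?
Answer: -288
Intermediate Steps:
(8*Y)*9 = (8*(-4))*9 = -32*9 = -288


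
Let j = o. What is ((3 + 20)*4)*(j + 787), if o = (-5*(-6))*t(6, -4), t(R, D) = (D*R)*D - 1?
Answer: 334604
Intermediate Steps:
t(R, D) = -1 + R*D**2 (t(R, D) = R*D**2 - 1 = -1 + R*D**2)
o = 2850 (o = (-5*(-6))*(-1 + 6*(-4)**2) = 30*(-1 + 6*16) = 30*(-1 + 96) = 30*95 = 2850)
j = 2850
((3 + 20)*4)*(j + 787) = ((3 + 20)*4)*(2850 + 787) = (23*4)*3637 = 92*3637 = 334604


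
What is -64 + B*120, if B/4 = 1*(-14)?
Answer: -6784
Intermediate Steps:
B = -56 (B = 4*(1*(-14)) = 4*(-14) = -56)
-64 + B*120 = -64 - 56*120 = -64 - 6720 = -6784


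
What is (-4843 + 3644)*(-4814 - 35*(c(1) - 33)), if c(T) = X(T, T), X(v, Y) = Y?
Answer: 4429106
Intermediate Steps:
c(T) = T
(-4843 + 3644)*(-4814 - 35*(c(1) - 33)) = (-4843 + 3644)*(-4814 - 35*(1 - 33)) = -1199*(-4814 - 35*(-32)) = -1199*(-4814 + 1120) = -1199*(-3694) = 4429106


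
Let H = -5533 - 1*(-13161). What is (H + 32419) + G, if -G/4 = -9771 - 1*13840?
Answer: 134491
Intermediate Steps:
G = 94444 (G = -4*(-9771 - 1*13840) = -4*(-9771 - 13840) = -4*(-23611) = 94444)
H = 7628 (H = -5533 + 13161 = 7628)
(H + 32419) + G = (7628 + 32419) + 94444 = 40047 + 94444 = 134491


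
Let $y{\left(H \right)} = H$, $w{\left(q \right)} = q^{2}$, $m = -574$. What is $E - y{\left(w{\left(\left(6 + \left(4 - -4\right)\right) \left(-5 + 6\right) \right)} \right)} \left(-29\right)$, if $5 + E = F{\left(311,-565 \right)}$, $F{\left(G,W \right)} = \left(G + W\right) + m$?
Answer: $4851$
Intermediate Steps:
$F{\left(G,W \right)} = -574 + G + W$ ($F{\left(G,W \right)} = \left(G + W\right) - 574 = -574 + G + W$)
$E = -833$ ($E = -5 - 828 = -833$)
$E - y{\left(w{\left(\left(6 + \left(4 - -4\right)\right) \left(-5 + 6\right) \right)} \right)} \left(-29\right) = -833 - \left(\left(6 + \left(4 - -4\right)\right) \left(-5 + 6\right)\right)^{2} \left(-29\right) = -833 - \left(\left(6 + \left(4 + 4\right)\right) 1\right)^{2} \left(-29\right) = -833 - \left(\left(6 + 8\right) 1\right)^{2} \left(-29\right) = -833 - \left(14 \cdot 1\right)^{2} \left(-29\right) = -833 - 14^{2} \left(-29\right) = -833 - 196 \left(-29\right) = -833 - -5684 = -833 + 5684 = 4851$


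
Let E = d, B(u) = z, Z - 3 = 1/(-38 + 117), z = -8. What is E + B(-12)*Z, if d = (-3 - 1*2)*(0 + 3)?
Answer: -3089/79 ≈ -39.101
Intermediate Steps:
Z = 238/79 (Z = 3 + 1/(-38 + 117) = 3 + 1/79 = 238/79 ≈ 3.0127)
B(u) = -8
d = -15 (d = (-3 - 2)*3 = -5*3 = -15)
E = -15
E + B(-12)*Z = -15 - 8*238/79 = -15 - 1904/79 = -3089/79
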